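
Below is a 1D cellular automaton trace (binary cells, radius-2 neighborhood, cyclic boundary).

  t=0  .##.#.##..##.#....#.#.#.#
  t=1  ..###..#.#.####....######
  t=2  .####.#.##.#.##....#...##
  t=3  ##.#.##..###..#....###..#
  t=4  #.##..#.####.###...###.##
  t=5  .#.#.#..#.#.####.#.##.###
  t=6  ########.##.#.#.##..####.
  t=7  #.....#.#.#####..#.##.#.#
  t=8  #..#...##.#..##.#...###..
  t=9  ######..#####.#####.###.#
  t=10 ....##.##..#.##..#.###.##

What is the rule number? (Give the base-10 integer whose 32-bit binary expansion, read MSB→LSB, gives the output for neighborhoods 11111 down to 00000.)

1555986321

  #####|.  b31=0 t=1,i=21
  ####.|#  b30=1 t=1,i=13
  ###.#|.  b29=0 t=2,i=4
  ###..|#  b28=1 t=1,i=4
  ##.##|#  b27=1 t=2,i=0
  ##.#.|#  b26=1 t=0,i=3
  ##..#|.  b25=0 t=0,i=8
  ##...|.  b24=0 t=1,i=15
  #.###|#  b23=1 t=1,i=11
  #.##.|.  b22=0 t=0,i=1
  #.#.#|#  b21=1 t=0,i=4
  #.#..|#  b20=1 t=0,i=13
  #..##|#  b19=1 t=0,i=9
  #..#.|#  b18=1 t=1,i=6
  #...#|#  b17=1 t=2,i=21
  #....|.  b16=0 t=0,i=15
  .####|.  b15=0 t=1,i=12
  .###.|#  b14=1 t=1,i=3
  .##.#|#  b13=1 t=0,i=2
  .##..|#  b12=1 t=0,i=7
  .#.##|.  b11=0 t=0,i=0
  .#.#.|#  b10=1 t=0,i=19
  .#..#|#  b9=1 t=5,i=6
  .#...|#  b8=1 t=0,i=14
  ..###|#  b7=1 t=1,i=2
  ..##.|.  b6=0 t=0,i=10
  ..#.#|.  b5=0 t=0,i=18
  ..#..|#  b4=1 t=2,i=19
  ...##|.  b3=0 t=1,i=18
  ...#.|.  b2=0 t=0,i=17
  ....#|.  b1=0 t=0,i=16
  .....|#  b0=1 t=7,i=3
  bits 01011100101111100111011110010001 = 1555986321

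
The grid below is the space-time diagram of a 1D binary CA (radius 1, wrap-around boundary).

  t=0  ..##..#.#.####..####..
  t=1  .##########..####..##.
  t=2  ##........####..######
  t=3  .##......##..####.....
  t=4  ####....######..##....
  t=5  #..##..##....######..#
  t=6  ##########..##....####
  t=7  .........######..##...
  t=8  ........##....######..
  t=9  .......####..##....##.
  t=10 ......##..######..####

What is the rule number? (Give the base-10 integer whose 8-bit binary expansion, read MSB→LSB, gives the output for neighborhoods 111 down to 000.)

  nb ###: next=.  (t=0,i=11, bit7=0)
  nb ##.: next=#  (t=0,i=3, bit6=1)
  nb #.#: next=#  (t=0,i=7, bit5=1)
  nb #..: next=#  (t=0,i=4, bit4=1)
  nb .##: next=#  (t=0,i=2, bit3=1)
  nb .#.: next=#  (t=0,i=6, bit2=1)
  nb ..#: next=#  (t=0,i=1, bit1=1)
  nb ...: next=.  (t=0,i=0, bit0=0)
  bits 01111110 = 126

126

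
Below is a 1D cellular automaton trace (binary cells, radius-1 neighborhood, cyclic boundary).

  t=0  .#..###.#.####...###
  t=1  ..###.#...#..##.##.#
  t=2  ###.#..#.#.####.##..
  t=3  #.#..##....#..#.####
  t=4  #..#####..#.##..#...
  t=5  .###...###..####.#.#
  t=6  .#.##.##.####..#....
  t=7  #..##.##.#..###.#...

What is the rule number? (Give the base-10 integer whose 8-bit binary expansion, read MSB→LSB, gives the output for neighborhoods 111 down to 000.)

  [7] ### => .  t=0,i=5
  [6] ##. => #  t=0,i=6
  [5] #.# => .  t=0,i=0
  [4] #.. => #  t=0,i=2
  [3] .## => #  t=0,i=4
  [2] .#. => .  t=0,i=1
  [1] ..# => #  t=0,i=3
  [0] ... => .  t=0,i=15
  bits 01011010 = 90

90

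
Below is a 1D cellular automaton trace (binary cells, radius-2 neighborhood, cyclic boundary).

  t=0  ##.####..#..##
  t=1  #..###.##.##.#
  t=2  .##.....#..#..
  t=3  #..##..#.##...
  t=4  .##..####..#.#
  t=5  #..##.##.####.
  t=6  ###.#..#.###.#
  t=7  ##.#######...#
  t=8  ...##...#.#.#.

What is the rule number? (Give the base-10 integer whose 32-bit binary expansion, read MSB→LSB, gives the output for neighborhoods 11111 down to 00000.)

  #####|.  b31=0 t=7,i=5
  ####.|#  b30=1 t=0,i=0
  ###.#|.  b29=0 t=0,i=1
  ###..|.  b28=0 t=0,i=6
  ##.##|.  b27=0 t=0,i=2
  ##.#.|#  b26=1 t=5,i=13
  ##..#|#  b25=1 t=0,i=7
  ##...|#  b24=1 t=2,i=3
  #.###|#  b23=1 t=0,i=3
  #.##.|.  b22=0 t=1,i=7
  #.#.#|.  b21=0 t=4,i=13
  #.#..|#  b20=1 t=5,i=0
  #..##|#  b19=1 t=0,i=11
  #..#.|#  b18=1 t=0,i=8
  #...#|.  b17=0 t=2,i=13
  #....|#  b16=1 t=2,i=4
  .####|#  b15=1 t=0,i=4
  .###.|.  b14=0 t=1,i=4
  .##.#|#  b13=1 t=1,i=8
  .##..|.  b12=0 t=1,i=0
  .#.##|#  b11=1 t=3,i=8
  .#.#.|#  b10=1 t=4,i=12
  .#..#|#  b9=1 t=0,i=10
  .#...|.  b8=0 t=2,i=12
  ..###|.  b7=0 t=0,i=12
  ..##.|.  b6=0 t=2,i=1
  ..#.#|#  b5=1 t=3,i=7
  ..#..|.  b4=0 t=0,i=9
  ...##|#  b3=1 t=2,i=0
  ...#.|#  b2=1 t=2,i=7
  ....#|.  b1=0 t=2,i=6
  .....|.  b0=0 t=2,i=5
  bits 01000111100111011010111000101100 = 1201516076

1201516076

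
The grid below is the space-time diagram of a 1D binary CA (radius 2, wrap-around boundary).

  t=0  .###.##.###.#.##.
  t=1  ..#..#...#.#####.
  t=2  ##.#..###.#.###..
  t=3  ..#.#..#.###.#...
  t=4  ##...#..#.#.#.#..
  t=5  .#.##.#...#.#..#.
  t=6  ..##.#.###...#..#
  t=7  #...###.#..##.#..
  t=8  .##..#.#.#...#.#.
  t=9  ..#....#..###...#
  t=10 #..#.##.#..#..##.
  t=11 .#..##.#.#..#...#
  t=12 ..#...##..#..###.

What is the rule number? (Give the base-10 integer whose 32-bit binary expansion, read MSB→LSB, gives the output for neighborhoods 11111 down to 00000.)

3294812934

  [31] ##### => #  t=1,i=13
  [30] ####. => #  t=1,i=14
  [29] ###.# => .  t=0,i=3
  [28] ###.. => .  t=1,i=15
  [27] ##.## => .  t=0,i=4
  [26] ##.#. => #  t=0,i=11
  [25] ##..# => .  t=0,i=16
  [24] ##... => .  t=1,i=16
  [23] #.### => .  t=0,i=8
  [22] #.##. => #  t=0,i=5
  [21] #.#.# => #  t=0,i=12
  [20] #.#.. => .  t=2,i=3
  [19] #..## => .  t=0,i=0
  [18] #..#. => .  t=1,i=4
  [17] #...# => #  t=1,i=0
  [16] #.... => .  t=3,i=15
  [15] .#### => #  t=1,i=12
  [14] .###. => #  t=0,i=2
  [13] .##.# => .  t=0,i=6
  [12] .##.. => #  t=0,i=15
  [11] .#.## => #  t=0,i=13
  [10] .#.#. => .  t=3,i=3
  [9] .#..# => #  t=1,i=3
  [8] .#... => #  t=1,i=6
  [7] ..### => .  t=0,i=1
  [6] ..##. => .  t=2,i=0
  [5] ..#.# => .  t=1,i=9
  [4] ..#.. => .  t=1,i=2
  [3] ...## => .  t=7,i=3
  [2] ...#. => #  t=1,i=1
  [1] ....# => #  t=3,i=0
  [0] ..... => .  t=3,i=16
  bits 11000100011000101101101100000110 = 3294812934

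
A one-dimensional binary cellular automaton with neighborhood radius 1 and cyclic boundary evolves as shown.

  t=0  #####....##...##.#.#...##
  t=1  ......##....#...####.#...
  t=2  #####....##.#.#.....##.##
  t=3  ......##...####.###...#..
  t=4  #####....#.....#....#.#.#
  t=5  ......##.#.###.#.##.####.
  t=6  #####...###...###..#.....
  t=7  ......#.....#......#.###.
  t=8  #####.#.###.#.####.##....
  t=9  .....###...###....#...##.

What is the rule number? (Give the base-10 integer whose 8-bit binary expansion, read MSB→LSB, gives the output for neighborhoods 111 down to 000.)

  ###|.  b7=0 t=0,i=0
  ##.|.  b6=0 t=0,i=4
  #.#|#  b5=1 t=0,i=16
  #..|.  b4=0 t=0,i=5
  .##|.  b3=0 t=0,i=9
  .#.|#  b2=1 t=0,i=17
  ..#|.  b1=0 t=0,i=8
  ...|#  b0=1 t=0,i=6
  bits 00100101 = 37

37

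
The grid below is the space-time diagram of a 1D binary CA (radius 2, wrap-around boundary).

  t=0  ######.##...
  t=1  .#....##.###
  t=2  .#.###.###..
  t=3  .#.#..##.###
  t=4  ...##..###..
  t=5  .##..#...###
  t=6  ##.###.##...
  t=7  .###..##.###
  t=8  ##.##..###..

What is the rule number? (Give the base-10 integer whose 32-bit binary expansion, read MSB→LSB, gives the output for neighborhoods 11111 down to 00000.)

  nb #####: next=.  (t=0,i=2, bit31=0)
  nb ####.: next=.  (t=0,i=4, bit30=0)
  nb ###.#: next=.  (t=0,i=5, bit29=0)
  nb ###..: next=#  (t=2,i=9, bit28=1)
  nb ##.##: next=#  (t=0,i=6, bit27=1)
  nb ##.#.: next=.  (t=1,i=0, bit26=0)
  nb ##..#: next=#  (t=4,i=5, bit25=1)
  nb ##...: next=#  (t=0,i=9, bit24=1)
  nb #.###: next=#  (t=1,i=9, bit23=1)
  nb #.##.: next=#  (t=0,i=7, bit22=1)
  nb #.#.#: next=.  (t=3,i=1, bit21=0)
  nb #.#..: next=#  (t=1,i=1, bit20=1)
  nb #..##: next=.  (t=3,i=5, bit19=0)
  nb #..#.: next=#  (t=5,i=4, bit18=1)
  nb #...#: next=#  (t=0,i=10, bit17=1)
  nb #....: next=#  (t=1,i=3, bit16=1)
  nb .####: next=#  (t=0,i=1, bit15=1)
  nb .###.: next=.  (t=1,i=10, bit14=0)
  nb .##.#: next=#  (t=1,i=7, bit13=1)
  nb .##..: next=.  (t=0,i=8, bit12=0)
  nb .#.##: next=.  (t=2,i=2, bit11=0)
  nb .#.#.: next=.  (t=3,i=2, bit10=0)
  nb .#..#: next=#  (t=3,i=4, bit9=1)
  nb .#...: next=.  (t=1,i=2, bit8=0)
  nb ..###: next=.  (t=0,i=0, bit7=0)
  nb ..##.: next=.  (t=1,i=6, bit6=0)
  nb ..#.#: next=#  (t=2,i=1, bit5=1)
  nb ..#..: next=#  (t=5,i=5, bit4=1)
  nb ...##: next=#  (t=0,i=11, bit3=1)
  nb ...#.: next=.  (t=2,i=0, bit2=0)
  nb ....#: next=#  (t=1,i=4, bit1=1)
  nb .....: next=.  (t=4,i=0, bit0=0)
  bits 00011011110101111010001000111010 = 467116602

467116602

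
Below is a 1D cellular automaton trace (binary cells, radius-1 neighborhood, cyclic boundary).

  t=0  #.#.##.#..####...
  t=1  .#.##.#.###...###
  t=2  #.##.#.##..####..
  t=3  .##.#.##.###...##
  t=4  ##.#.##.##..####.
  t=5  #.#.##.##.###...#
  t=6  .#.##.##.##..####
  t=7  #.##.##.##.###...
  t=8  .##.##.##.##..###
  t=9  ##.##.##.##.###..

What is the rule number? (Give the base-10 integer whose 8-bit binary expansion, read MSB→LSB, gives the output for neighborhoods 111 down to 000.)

  ###|.  b7=0 t=0,i=11
  ##.|.  b6=0 t=0,i=5
  #.#|#  b5=1 t=0,i=1
  #..|#  b4=1 t=0,i=8
  .##|#  b3=1 t=0,i=4
  .#.|.  b2=0 t=0,i=0
  ..#|#  b1=1 t=0,i=9
  ...|#  b0=1 t=0,i=15
  bits 00111011 = 59

59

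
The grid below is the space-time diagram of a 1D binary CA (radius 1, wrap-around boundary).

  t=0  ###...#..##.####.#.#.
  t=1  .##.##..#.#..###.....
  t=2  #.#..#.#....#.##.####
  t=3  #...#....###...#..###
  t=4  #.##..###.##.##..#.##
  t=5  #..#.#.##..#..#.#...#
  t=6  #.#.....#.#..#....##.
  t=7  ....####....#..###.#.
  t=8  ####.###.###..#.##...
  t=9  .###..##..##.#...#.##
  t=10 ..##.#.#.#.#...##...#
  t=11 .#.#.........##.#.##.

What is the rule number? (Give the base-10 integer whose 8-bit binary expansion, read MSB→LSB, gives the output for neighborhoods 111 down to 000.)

195

  ###|#  b7=1 t=0,i=1
  ##.|#  b6=1 t=0,i=2
  #.#|.  b5=0 t=0,i=11
  #..|.  b4=0 t=0,i=3
  .##|.  b3=0 t=0,i=0
  .#.|.  b2=0 t=0,i=6
  ..#|#  b1=1 t=0,i=5
  ...|#  b0=1 t=0,i=4
  bits 11000011 = 195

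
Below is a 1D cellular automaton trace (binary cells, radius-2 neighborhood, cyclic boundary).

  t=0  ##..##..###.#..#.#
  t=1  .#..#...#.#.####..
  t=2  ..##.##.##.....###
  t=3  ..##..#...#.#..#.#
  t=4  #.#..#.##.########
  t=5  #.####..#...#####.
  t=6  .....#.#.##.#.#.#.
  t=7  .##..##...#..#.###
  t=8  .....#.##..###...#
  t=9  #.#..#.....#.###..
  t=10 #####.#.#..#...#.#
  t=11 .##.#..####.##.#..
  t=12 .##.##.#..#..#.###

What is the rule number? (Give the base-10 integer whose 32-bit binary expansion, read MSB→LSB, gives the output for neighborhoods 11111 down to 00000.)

2971019233

  #####|#  b31=1 t=4,i=12
  ####.|.  b30=0 t=1,i=14
  ###.#|#  b29=1 t=0,i=10
  ###..|#  b28=1 t=0,i=1
  ##.##|.  b27=0 t=2,i=4
  ##.#.|.  b26=0 t=0,i=11
  ##..#|.  b25=0 t=0,i=2
  ##...|#  b24=1 t=1,i=16
  #.###|.  b23=0 t=0,i=17
  #.##.|.  b22=0 t=2,i=5
  #.#.#|.  b21=0 t=1,i=10
  #.#..|#  b20=1 t=0,i=12
  #..##|.  b19=0 t=0,i=3
  #..#.|#  b18=1 t=0,i=14
  #...#|#  b17=1 t=1,i=6
  #....|.  b16=0 t=2,i=11
  .####|.  b15=0 t=1,i=13
  .###.|.  b14=0 t=0,i=0
  .##.#|#  b13=1 t=2,i=3
  .##..|.  b12=0 t=0,i=5
  .#.##|.  b11=0 t=0,i=16
  .#.#.|#  b10=1 t=1,i=9
  .#..#|#  b9=1 t=0,i=13
  .#...|#  b8=1 t=1,i=5
  ..###|#  b7=1 t=0,i=8
  ..##.|#  b6=1 t=0,i=4
  ..#.#|#  b5=1 t=0,i=15
  ..#..|.  b4=0 t=1,i=1
  ...##|.  b3=0 t=2,i=14
  ...#.|.  b2=0 t=1,i=0
  ....#|.  b1=0 t=2,i=13
  .....|#  b0=1 t=2,i=12
  bits 10110001000101100010011111100001 = 2971019233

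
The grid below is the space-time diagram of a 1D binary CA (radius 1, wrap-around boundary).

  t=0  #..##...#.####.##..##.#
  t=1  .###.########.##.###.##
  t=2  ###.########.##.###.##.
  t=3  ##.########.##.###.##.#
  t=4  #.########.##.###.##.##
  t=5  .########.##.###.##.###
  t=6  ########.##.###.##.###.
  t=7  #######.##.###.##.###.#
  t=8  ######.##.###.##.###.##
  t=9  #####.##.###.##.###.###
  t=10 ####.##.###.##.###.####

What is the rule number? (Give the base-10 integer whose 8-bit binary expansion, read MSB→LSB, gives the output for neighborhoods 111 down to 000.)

  nb ###: next=#  (t=0,i=11, bit7=1)
  nb ##.: next=.  (t=0,i=0, bit6=0)
  nb #.#: next=#  (t=0,i=9, bit5=1)
  nb #..: next=#  (t=0,i=1, bit4=1)
  nb .##: next=#  (t=0,i=3, bit3=1)
  nb .#.: next=#  (t=0,i=8, bit2=1)
  nb ..#: next=#  (t=0,i=2, bit1=1)
  nb ...: next=#  (t=0,i=6, bit0=1)
  bits 10111111 = 191

191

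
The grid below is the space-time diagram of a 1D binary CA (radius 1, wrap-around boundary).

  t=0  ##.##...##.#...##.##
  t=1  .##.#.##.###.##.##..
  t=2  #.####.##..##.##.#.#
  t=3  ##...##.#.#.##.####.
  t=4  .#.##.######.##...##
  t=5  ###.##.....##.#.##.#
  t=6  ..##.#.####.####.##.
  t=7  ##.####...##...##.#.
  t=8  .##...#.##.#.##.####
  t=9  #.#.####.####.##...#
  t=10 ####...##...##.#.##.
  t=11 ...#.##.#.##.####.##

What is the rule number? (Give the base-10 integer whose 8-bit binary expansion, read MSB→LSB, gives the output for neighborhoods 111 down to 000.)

  ###|.  b7=0 t=0,i=0
  ##.|#  b6=1 t=0,i=1
  #.#|#  b5=1 t=0,i=2
  #..|.  b4=0 t=0,i=5
  .##|.  b3=0 t=0,i=3
  .#.|#  b2=1 t=0,i=11
  ..#|#  b1=1 t=0,i=7
  ...|#  b0=1 t=0,i=6
  bits 01100111 = 103

103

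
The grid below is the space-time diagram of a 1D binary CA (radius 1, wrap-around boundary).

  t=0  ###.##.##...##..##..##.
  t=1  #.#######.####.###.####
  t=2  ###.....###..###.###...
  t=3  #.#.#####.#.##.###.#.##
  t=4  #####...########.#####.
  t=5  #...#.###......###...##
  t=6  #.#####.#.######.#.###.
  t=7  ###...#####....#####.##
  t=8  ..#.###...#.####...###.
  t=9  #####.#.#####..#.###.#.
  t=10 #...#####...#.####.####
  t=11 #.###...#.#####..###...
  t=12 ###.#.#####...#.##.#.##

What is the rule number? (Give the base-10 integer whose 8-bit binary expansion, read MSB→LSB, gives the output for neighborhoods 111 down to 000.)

  ###|.  b7=0 t=0,i=1
  ##.|#  b6=1 t=0,i=2
  #.#|#  b5=1 t=0,i=3
  #..|.  b4=0 t=0,i=9
  .##|#  b3=1 t=0,i=0
  .#.|#  b2=1 t=3,i=2
  ..#|#  b1=1 t=0,i=11
  ...|#  b0=1 t=0,i=10
  bits 01101111 = 111

111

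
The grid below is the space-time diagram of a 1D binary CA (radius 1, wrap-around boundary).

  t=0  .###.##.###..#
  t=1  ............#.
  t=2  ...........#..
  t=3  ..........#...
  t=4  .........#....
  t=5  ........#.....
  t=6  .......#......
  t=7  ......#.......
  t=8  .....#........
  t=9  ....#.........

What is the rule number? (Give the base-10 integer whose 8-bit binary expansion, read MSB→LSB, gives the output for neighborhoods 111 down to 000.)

2

  ###|.  b7=0 t=0,i=2
  ##.|.  b6=0 t=0,i=3
  #.#|.  b5=0 t=0,i=0
  #..|.  b4=0 t=0,i=11
  .##|.  b3=0 t=0,i=1
  .#.|.  b2=0 t=0,i=13
  ..#|#  b1=1 t=0,i=12
  ...|.  b0=0 t=1,i=0
  bits 00000010 = 2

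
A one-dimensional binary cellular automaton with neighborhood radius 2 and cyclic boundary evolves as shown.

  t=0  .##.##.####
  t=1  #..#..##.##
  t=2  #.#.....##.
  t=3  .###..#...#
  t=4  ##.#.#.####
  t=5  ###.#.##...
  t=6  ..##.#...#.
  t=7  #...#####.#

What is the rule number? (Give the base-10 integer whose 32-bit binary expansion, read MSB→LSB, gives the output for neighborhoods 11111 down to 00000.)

  [31] ##### => .  t=4,i=9
  [30] ####. => #  t=0,i=9
  [29] ###.# => #  t=0,i=10
  [28] ###.. => #  t=1,i=0
  [27] ##.## => #  t=0,i=0
  [26] ##.#. => #  t=2,i=10
  [25] ##..# => .  t=1,i=1
  [24] ##... => .  t=5,i=8
  [23] #.### => #  t=0,i=7
  [22] #.##. => .  t=0,i=1
  [21] #.#.# => .  t=2,i=0
  [20] #.#.. => #  t=2,i=2
  [19] #..## => .  t=1,i=5
  [18] #..#. => #  t=1,i=2
  [17] #...# => #  t=3,i=8
  [16] #.... => .  t=2,i=4
  [15] .#### => .  t=0,i=8
  [14] .###. => .  t=1,i=10
  [13] .##.# => .  t=0,i=2
  [12] .##.. => .  t=5,i=7
  [11] .#.## => #  t=3,i=0
  [10] .#.#. => #  t=2,i=1
  [9] .#..# => .  t=1,i=4
  [8] .#... => #  t=2,i=3
  [7] ..### => .  t=5,i=0
  [6] ..##. => .  t=1,i=6
  [5] ..#.# => #  t=3,i=10
  [4] ..#.. => .  t=1,i=3
  [3] ...## => .  t=2,i=7
  [2] ...#. => #  t=3,i=9
  [1] ....# => #  t=2,i=6
  [0] ..... => .  t=2,i=5
  bits 01111100100101100000110100100110 = 2090208550

2090208550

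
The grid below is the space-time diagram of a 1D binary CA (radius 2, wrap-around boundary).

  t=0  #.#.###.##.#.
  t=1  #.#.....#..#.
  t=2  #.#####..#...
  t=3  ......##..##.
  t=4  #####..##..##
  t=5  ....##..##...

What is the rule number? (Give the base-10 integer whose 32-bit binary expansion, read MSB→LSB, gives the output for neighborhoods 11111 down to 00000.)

  [31] ##### => .  t=2,i=4
  [30] ####. => .  t=2,i=5
  [29] ###.# => .  t=0,i=6
  [28] ###.. => #  t=2,i=6
  [27] ##.## => .  t=0,i=7
  [26] ##.#. => .  t=0,i=10
  [25] ##..# => #  t=2,i=7
  [24] ##... => #  t=3,i=12
  [23] #.### => .  t=0,i=4
  [22] #.##. => #  t=0,i=8
  [21] #.#.# => #  t=0,i=0
  [20] #.#.. => #  t=1,i=2
  [19] #..## => .  t=3,i=9
  [18] #..#. => .  t=1,i=10
  [17] #...# => #  t=2,i=11
  [16] #.... => #  t=1,i=4
  [15] .#### => .  t=2,i=3
  [14] .###. => .  t=0,i=5
  [13] .##.# => .  t=0,i=9
  [12] .##.. => #  t=3,i=7
  [11] .#.## => .  t=0,i=3
  [10] .#.#. => .  t=0,i=1
  [9] .#..# => #  t=1,i=9
  [8] .#... => #  t=1,i=3
  [7] ..### => .  t=4,i=11
  [6] ..##. => .  t=3,i=6
  [5] ..#.# => .  t=1,i=11
  [4] ..#.. => .  t=1,i=8
  [3] ...## => .  t=3,i=5
  [2] ...#. => .  t=1,i=7
  [1] ....# => #  t=1,i=6
  [0] ..... => #  t=1,i=5
  bits 00010011011100110001001100000011 = 326308611

326308611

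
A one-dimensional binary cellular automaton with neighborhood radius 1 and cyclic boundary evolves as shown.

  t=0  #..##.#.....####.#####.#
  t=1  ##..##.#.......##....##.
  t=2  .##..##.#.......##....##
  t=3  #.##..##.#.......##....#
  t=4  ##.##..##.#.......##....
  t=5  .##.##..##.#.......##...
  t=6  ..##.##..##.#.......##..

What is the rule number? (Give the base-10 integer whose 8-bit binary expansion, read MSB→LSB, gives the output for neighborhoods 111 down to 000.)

  ###|.  b7=0 t=0,i=13
  ##.|#  b6=1 t=0,i=0
  #.#|#  b5=1 t=0,i=5
  #..|#  b4=1 t=0,i=1
  .##|.  b3=0 t=0,i=3
  .#.|.  b2=0 t=0,i=6
  ..#|.  b1=0 t=0,i=2
  ...|.  b0=0 t=0,i=8
  bits 01110000 = 112

112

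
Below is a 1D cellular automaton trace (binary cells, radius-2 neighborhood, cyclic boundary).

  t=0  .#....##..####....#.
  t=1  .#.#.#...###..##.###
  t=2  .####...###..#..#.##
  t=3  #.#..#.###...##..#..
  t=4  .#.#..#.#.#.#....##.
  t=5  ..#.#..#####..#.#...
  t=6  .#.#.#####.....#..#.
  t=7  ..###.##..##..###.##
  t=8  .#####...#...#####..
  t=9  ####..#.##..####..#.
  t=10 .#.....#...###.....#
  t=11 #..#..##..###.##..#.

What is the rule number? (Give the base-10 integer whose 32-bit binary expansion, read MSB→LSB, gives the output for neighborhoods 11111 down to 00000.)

2838089372

  #####|#  b31=1 t=5,i=9
  ####.|.  b30=0 t=0,i=12
  ###.#|#  b29=1 t=1,i=19
  ###..|.  b28=0 t=0,i=13
  ##.##|#  b27=1 t=1,i=16
  ##.#.|.  b26=0 t=1,i=0
  ##..#|.  b25=0 t=0,i=8
  ##...|#  b24=1 t=0,i=14
  #.###|.  b23=0 t=1,i=17
  #.##.|.  b22=0 t=2,i=18
  #.#.#|#  b21=1 t=1,i=1
  #.#..|.  b20=0 t=1,i=5
  #..##|#  b19=1 t=0,i=9
  #..#.|.  b18=0 t=0,i=0
  #...#|.  b17=0 t=1,i=7
  #....|#  b16=1 t=0,i=3
  .####|#  b15=1 t=0,i=11
  .###.|#  b14=1 t=1,i=10
  .##.#|.  b13=0 t=1,i=15
  .##..|.  b12=0 t=0,i=7
  .#.##|#  b11=1 t=2,i=17
  .#.#.|#  b10=1 t=1,i=2
  .#..#|#  b9=1 t=0,i=19
  .#...|.  b8=0 t=0,i=2
  ..###|#  b7=1 t=0,i=10
  ..##.|.  b6=0 t=0,i=6
  ..#.#|.  b5=0 t=2,i=16
  ..#..|#  b4=1 t=0,i=1
  ...##|#  b3=1 t=0,i=5
  ...#.|#  b2=1 t=0,i=17
  ....#|.  b1=0 t=0,i=4
  .....|.  b0=0 t=5,i=19
  bits 10101001001010011100111010011100 = 2838089372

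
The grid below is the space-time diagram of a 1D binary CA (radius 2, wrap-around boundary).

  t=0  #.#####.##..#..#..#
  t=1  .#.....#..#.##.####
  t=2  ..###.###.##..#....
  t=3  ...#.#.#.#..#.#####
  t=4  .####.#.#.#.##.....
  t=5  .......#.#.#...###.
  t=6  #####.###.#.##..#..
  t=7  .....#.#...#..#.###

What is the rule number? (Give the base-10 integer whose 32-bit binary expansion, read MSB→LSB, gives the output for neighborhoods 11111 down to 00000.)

168513397

  [31] ##### => .  t=0,i=4
  [30] ####. => .  t=0,i=5
  [29] ###.# => .  t=0,i=6
  [28] ###.. => .  t=3,i=18
  [27] ##.## => #  t=0,i=1
  [26] ##.#. => .  t=1,i=0
  [25] ##..# => #  t=0,i=10
  [24] ##... => .  t=3,i=0
  [23] #.### => .  t=0,i=2
  [22] #.##. => .  t=0,i=8
  [21] #.#.# => .  t=3,i=5
  [20] #.#.. => .  t=1,i=1
  [19] #..## => #  t=0,i=17
  [18] #..#. => .  t=0,i=11
  [17] #...# => #  t=3,i=1
  [16] #.... => #  t=1,i=3
  [15] .#### => .  t=0,i=3
  [14] .###. => #  t=2,i=3
  [13] .##.# => .  t=0,i=0
  [12] .##.. => .  t=0,i=9
  [11] .#.## => #  t=1,i=11
  [10] .#.#. => #  t=3,i=4
  [9] .#..# => #  t=0,i=13
  [8] .#... => #  t=1,i=2
  [7] ..### => .  t=2,i=2
  [6] ..##. => #  t=0,i=18
  [5] ..#.# => #  t=1,i=10
  [4] ..#.. => #  t=0,i=12
  [3] ...## => .  t=2,i=1
  [2] ...#. => #  t=1,i=6
  [1] ....# => .  t=1,i=5
  [0] ..... => #  t=1,i=4
  bits 00001010000010110100111101110101 = 168513397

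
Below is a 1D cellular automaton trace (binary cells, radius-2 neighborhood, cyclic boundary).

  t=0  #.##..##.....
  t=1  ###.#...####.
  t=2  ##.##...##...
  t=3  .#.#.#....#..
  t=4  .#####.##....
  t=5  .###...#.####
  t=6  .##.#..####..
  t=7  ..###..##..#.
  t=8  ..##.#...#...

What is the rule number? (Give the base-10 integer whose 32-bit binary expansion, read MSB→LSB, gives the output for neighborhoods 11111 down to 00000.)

2280778915

  ##### -> #   bit 31 = 1  t=4,i=3
  ####. -> .   bit 30 = 0  t=1,i=10
  ###.# -> .   bit 29 = 0  t=1,i=2
  ###.. -> .   bit 28 = 0  t=5,i=3
  ##.## -> .   bit 27 = 0  t=1,i=12
  ##.#. -> #   bit 26 = 1  t=1,i=3
  ##..# -> #   bit 25 = 1  t=0,i=4
  ##... -> #   bit 24 = 1  t=0,i=8
  #.### -> #   bit 23 = 1  t=1,i=0
  #.##. -> #   bit 22 = 1  t=0,i=2
  #.#.# -> #   bit 21 = 1  t=3,i=3
  #.#.. -> #   bit 20 = 1  t=1,i=4
  #..## -> .   bit 19 = 0  t=0,i=5
  #..#. -> .   bit 18 = 0  t=7,i=10
  #...# -> .   bit 17 = 0  t=1,i=6
  #.... -> #   bit 16 = 1  t=0,i=9
  .#### -> #   bit 15 = 1  t=1,i=9
  .###. -> #   bit 14 = 1  t=1,i=1
  .##.# -> #   bit 13 = 1  t=2,i=1
  .##.. -> .   bit 12 = 0  t=0,i=3
  .#.## -> #   bit 11 = 1  t=0,i=1
  .#.#. -> #   bit 10 = 1  t=3,i=2
  .#..# -> .   bit 9 = 0  t=6,i=5
  .#... -> .   bit 8 = 0  t=1,i=5
  ..### -> #   bit 7 = 1  t=1,i=8
  ..##. -> .   bit 6 = 0  t=0,i=6
  ..#.# -> #   bit 5 = 1  t=0,i=0
  ..#.. -> .   bit 4 = 0  t=3,i=10
  ...## -> .   bit 3 = 0  t=1,i=7
  ...#. -> .   bit 2 = 0  t=0,i=12
  ....# -> #   bit 1 = 1  t=0,i=11
  ..... -> #   bit 0 = 1  t=0,i=10
  bits 10000111111100011110110010100011 = 2280778915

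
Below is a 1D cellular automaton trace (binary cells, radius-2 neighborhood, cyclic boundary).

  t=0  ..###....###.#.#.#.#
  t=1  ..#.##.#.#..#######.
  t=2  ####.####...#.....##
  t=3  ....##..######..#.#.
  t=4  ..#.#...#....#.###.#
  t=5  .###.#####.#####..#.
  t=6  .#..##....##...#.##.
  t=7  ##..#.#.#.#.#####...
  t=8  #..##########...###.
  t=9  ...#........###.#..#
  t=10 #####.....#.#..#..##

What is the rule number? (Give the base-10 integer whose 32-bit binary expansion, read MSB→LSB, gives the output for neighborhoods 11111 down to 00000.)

497430006

  #####|.  b31=0 t=1,i=14
  ####.|.  b30=0 t=1,i=17
  ###.#|.  b29=0 t=0,i=11
  ###..|#  b28=1 t=0,i=4
  ##.##|#  b27=1 t=2,i=4
  ##.#.|#  b26=1 t=0,i=12
  ##..#|.  b25=0 t=3,i=6
  ##...|#  b24=1 t=0,i=5
  #.###|#  b23=1 t=2,i=5
  #.##.|.  b22=0 t=1,i=4
  #.#.#|#  b21=1 t=0,i=13
  #.#..|.  b20=0 t=0,i=19
  #..##|.  b19=0 t=0,i=1
  #..#.|#  b18=1 t=3,i=15
  #...#|#  b17=1 t=1,i=0
  #....|.  b16=0 t=0,i=6
  .####|.  b15=0 t=1,i=13
  .###.|.  b14=0 t=0,i=3
  .##.#|#  b13=1 t=1,i=5
  .##..|.  b12=0 t=3,i=5
  .#.##|#  b11=1 t=1,i=3
  .#.#.|#  b10=1 t=0,i=14
  .#..#|.  b9=0 t=0,i=0
  .#...|#  b8=1 t=2,i=13
  ..###|#  b7=1 t=0,i=2
  ..##.|#  b6=1 t=3,i=4
  ..#.#|#  b5=1 t=1,i=2
  ..#..|#  b4=1 t=2,i=12
  ...##|.  b3=0 t=0,i=8
  ...#.|#  b2=1 t=1,i=1
  ....#|#  b1=1 t=0,i=7
  .....|.  b0=0 t=2,i=15
  bits 00011101101001100010110111110110 = 497430006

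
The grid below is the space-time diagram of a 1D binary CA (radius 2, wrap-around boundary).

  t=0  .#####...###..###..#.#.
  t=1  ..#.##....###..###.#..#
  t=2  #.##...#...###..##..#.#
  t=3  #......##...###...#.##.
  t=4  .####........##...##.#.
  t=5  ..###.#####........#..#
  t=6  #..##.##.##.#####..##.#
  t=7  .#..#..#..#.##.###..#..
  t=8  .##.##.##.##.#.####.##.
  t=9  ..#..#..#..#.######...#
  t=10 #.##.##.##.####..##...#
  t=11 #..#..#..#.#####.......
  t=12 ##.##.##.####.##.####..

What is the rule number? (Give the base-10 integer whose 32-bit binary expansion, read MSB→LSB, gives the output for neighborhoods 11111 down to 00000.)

  [31] ##### => .  t=0,i=3
  [30] ####. => #  t=0,i=4
  [29] ###.# => #  t=1,i=17
  [28] ###.. => #  t=0,i=5
  [27] ##.## => .  t=2,i=1
  [26] ##.#. => .  t=1,i=18
  [25] ##..# => #  t=0,i=12
  [24] ##... => .  t=0,i=6
  [23] #.### => #  t=5,i=6
  [22] #.##. => .  t=1,i=4
  [21] #.#.# => #  t=8,i=13
  [20] #.#.. => .  t=0,i=21
  [19] #..## => .  t=0,i=0
  [18] #..#. => .  t=0,i=18
  [17] #...# => .  t=0,i=7
  [16] #.... => #  t=1,i=7
  [15] .#### => #  t=0,i=2
  [14] .###. => #  t=0,i=10
  [13] .##.# => #  t=2,i=0
  [12] .##.. => .  t=1,i=5
  [11] .#.## => #  t=1,i=3
  [10] .#.#. => .  t=0,i=20
  [9] .#..# => #  t=0,i=22
  [8] .#... => #  t=2,i=8
  [7] ..### => .  t=0,i=1
  [6] ..##. => .  t=2,i=16
  [5] ..#.# => #  t=0,i=19
  [4] ..#.. => #  t=1,i=22
  [3] ...## => .  t=0,i=8
  [2] ...#. => .  t=2,i=6
  [1] ....# => .  t=1,i=8
  [0] ..... => #  t=3,i=3
  bits 01110010101000011110101100110001 = 1923214129

1923214129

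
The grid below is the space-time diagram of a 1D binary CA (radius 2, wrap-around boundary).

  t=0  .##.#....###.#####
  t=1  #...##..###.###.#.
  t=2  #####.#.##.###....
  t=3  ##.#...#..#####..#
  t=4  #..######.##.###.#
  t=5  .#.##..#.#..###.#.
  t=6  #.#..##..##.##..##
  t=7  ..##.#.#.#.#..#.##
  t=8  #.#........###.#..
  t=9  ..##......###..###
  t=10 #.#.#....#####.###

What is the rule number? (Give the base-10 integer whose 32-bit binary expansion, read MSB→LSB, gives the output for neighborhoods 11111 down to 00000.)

  #####|.  b31=0 t=0,i=15
  ####.|#  b30=1 t=0,i=16
  ###.#|.  b29=0 t=0,i=11
  ###..|#  b28=1 t=2,i=13
  ##.##|#  b27=1 t=0,i=0
  ##.#.|.  b26=0 t=0,i=3
  ##..#|#  b25=1 t=1,i=6
  ##...|#  b24=1 t=2,i=14
  #.###|#  b23=1 t=0,i=13
  #.##.|.  b22=0 t=0,i=1
  #.#.#|.  b21=0 t=1,i=16
  #.#..|#  b20=1 t=0,i=4
  #..##|.  b19=0 t=1,i=7
  #..#.|#  b18=1 t=5,i=0
  #...#|#  b17=1 t=1,i=2
  #....|.  b16=0 t=0,i=6
  .####|#  b15=1 t=0,i=14
  .###.|#  b14=1 t=0,i=10
  .##.#|.  b13=0 t=0,i=2
  .##..|.  b12=0 t=1,i=5
  .#.##|#  b11=1 t=2,i=7
  .#.#.|.  b10=0 t=1,i=17
  .#..#|#  b9=1 t=3,i=8
  .#...|#  b8=1 t=0,i=5
  ..###|#  b7=1 t=0,i=9
  ..##.|#  b6=1 t=1,i=4
  ..#.#|.  b5=0 t=5,i=1
  ..#..|#  b4=1 t=3,i=7
  ...##|#  b3=1 t=0,i=8
  ...#.|#  b2=1 t=3,i=6
  ....#|.  b1=0 t=0,i=7
  .....|.  b0=0 t=8,i=5
  bits 01011011100101101100101111011100 = 1536609244

1536609244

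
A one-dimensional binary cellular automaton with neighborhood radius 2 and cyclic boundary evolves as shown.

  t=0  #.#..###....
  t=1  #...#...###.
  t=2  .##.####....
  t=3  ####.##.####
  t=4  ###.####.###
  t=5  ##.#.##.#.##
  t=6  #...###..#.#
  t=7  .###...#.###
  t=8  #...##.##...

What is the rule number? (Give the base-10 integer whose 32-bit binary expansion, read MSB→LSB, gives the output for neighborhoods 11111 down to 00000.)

3410733435

  ##### -> #   bit 31 = 1  t=3,i=0
  ####. -> #   bit 30 = 1  t=2,i=6
  ###.# -> .   bit 29 = 0  t=1,i=10
  ###.. -> .   bit 28 = 0  t=0,i=7
  ##.## -> #   bit 27 = 1  t=2,i=3
  ##.#. -> .   bit 26 = 0  t=1,i=11
  ##..# -> #   bit 25 = 1  t=6,i=7
  ##... -> #   bit 24 = 1  t=0,i=8
  #.### -> .   bit 23 = 0  t=2,i=4
  #.##. -> #   bit 22 = 1  t=3,i=5
  #.#.# -> .   bit 21 = 0  t=5,i=3
  #.#.. -> .   bit 20 = 0  t=0,i=2
  #..## -> #   bit 19 = 1  t=0,i=4
  #..#. -> .   bit 18 = 0  t=6,i=8
  #...# -> #   bit 17 = 1  t=1,i=2
  #.... -> #   bit 16 = 1  t=0,i=9
  .#### -> #   bit 15 = 1  t=2,i=5
  .###. -> .   bit 14 = 0  t=0,i=6
  .##.# -> #   bit 13 = 1  t=2,i=2
  .##.. -> .   bit 12 = 0  t=6,i=0
  .#.## -> #   bit 11 = 1  t=5,i=4
  .#.#. -> .   bit 10 = 0  t=0,i=1
  .#..# -> .   bit 9 = 0  t=0,i=3
  .#... -> #   bit 8 = 1  t=1,i=1
  ..### -> .   bit 7 = 0  t=0,i=5
  ..##. -> #   bit 6 = 1  t=2,i=1
  ..#.# -> #   bit 5 = 1  t=0,i=0
  ..#.. -> #   bit 4 = 1  t=1,i=4
  ...## -> #   bit 3 = 1  t=1,i=7
  ...#. -> .   bit 2 = 0  t=0,i=11
  ....# -> #   bit 1 = 1  t=0,i=10
  ..... -> #   bit 0 = 1  t=2,i=10
  bits 11001011010010111010100101111011 = 3410733435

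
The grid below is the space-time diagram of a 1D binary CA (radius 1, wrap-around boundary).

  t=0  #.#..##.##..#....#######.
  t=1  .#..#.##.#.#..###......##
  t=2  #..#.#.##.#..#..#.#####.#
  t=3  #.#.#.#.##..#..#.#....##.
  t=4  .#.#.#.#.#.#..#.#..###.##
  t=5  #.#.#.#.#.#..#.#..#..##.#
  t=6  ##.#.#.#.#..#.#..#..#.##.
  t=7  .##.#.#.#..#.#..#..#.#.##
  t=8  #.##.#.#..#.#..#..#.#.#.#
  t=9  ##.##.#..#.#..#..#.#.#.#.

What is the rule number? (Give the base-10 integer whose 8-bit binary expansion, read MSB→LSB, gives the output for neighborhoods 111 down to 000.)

  [7] ### => .  t=0,i=18
  [6] ##. => #  t=0,i=6
  [5] #.# => #  t=0,i=1
  [4] #.. => .  t=0,i=3
  [3] .## => .  t=0,i=5
  [2] .#. => .  t=0,i=0
  [1] ..# => #  t=0,i=4
  [0] ... => #  t=0,i=14
  bits 01100011 = 99

99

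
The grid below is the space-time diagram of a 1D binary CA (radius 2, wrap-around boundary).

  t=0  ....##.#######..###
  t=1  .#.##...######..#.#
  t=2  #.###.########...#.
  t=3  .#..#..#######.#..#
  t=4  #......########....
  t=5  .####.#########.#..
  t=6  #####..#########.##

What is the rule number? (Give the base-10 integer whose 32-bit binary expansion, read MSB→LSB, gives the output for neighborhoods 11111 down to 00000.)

  [31] ##### => #  t=0,i=9
  [30] ####. => #  t=0,i=12
  [29] ###.# => #  t=2,i=4
  [28] ###.. => #  t=0,i=13
  [27] ##.## => .  t=0,i=6
  [26] ##.#. => #  t=3,i=14
  [25] ##..# => .  t=0,i=14
  [24] ##... => .  t=0,i=0
  [23] #.### => .  t=0,i=7
  [22] #.##. => #  t=1,i=3
  [21] #.#.# => .  t=1,i=1
  [20] #.#.. => .  t=3,i=1
  [19] #..## => .  t=0,i=15
  [18] #..#. => .  t=1,i=15
  [17] #...# => #  t=1,i=6
  [16] #.... => #  t=0,i=1
  [15] .#### => #  t=0,i=8
  [14] .###. => .  t=0,i=17
  [13] .##.# => .  t=0,i=5
  [12] .##.. => #  t=1,i=4
  [11] .#.## => #  t=1,i=2
  [10] .#.#. => #  t=1,i=0
  [9] .#..# => .  t=3,i=2
  [8] .#... => #  t=4,i=1
  [7] ..### => #  t=0,i=16
  [6] ..##. => #  t=0,i=4
  [5] ..#.# => .  t=1,i=16
  [4] ..#.. => .  t=3,i=4
  [3] ...## => #  t=0,i=3
  [2] ...#. => .  t=2,i=16
  [1] ....# => .  t=0,i=2
  [0] ..... => #  t=4,i=3
  bits 11110100010000111001110111001001 = 4098072009

4098072009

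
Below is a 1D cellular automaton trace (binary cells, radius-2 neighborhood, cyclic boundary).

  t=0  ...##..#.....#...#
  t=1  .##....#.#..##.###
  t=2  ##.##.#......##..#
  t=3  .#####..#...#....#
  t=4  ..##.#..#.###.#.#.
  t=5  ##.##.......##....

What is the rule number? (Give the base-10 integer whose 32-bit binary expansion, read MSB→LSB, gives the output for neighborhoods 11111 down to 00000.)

3175325852

  nb #####: next=#  (t=3,i=3, bit31=1)
  nb ####.: next=.  (t=3,i=4, bit30=0)
  nb ###.#: next=#  (t=1,i=17, bit29=1)
  nb ###..: next=#  (t=3,i=5, bit28=1)
  nb ##.##: next=#  (t=1,i=0, bit27=1)
  nb ##.#.: next=#  (t=2,i=5, bit26=1)
  nb ##..#: next=.  (t=0,i=5, bit25=0)
  nb ##...: next=#  (t=1,i=3, bit24=1)
  nb #.###: next=.  (t=1,i=15, bit23=0)
  nb #.##.: next=#  (t=1,i=1, bit22=1)
  nb #.#.#: next=.  (t=4,i=14, bit21=0)
  nb #.#..: next=.  (t=1,i=9, bit20=0)
  nb #..##: next=.  (t=1,i=11, bit19=0)
  nb #..#.: next=.  (t=0,i=6, bit18=0)
  nb #...#: next=#  (t=0,i=1, bit17=1)
  nb #....: next=#  (t=0,i=9, bit16=1)
  nb .####: next=#  (t=3,i=2, bit15=1)
  nb .###.: next=.  (t=1,i=16, bit14=0)
  nb .##.#: next=#  (t=1,i=13, bit13=1)
  nb .##..: next=.  (t=0,i=4, bit12=0)
  nb .#.##: next=.  (t=3,i=0, bit11=0)
  nb .#.#.: next=.  (t=1,i=8, bit10=0)
  nb .#..#: next=.  (t=1,i=10, bit9=0)
  nb .#...: next=.  (t=0,i=0, bit8=0)
  nb ..###: next=#  (t=2,i=17, bit7=1)
  nb ..##.: next=.  (t=0,i=3, bit6=0)
  nb ..#.#: next=.  (t=1,i=7, bit5=0)
  nb ..#..: next=#  (t=0,i=7, bit4=1)
  nb ...##: next=#  (t=0,i=2, bit3=1)
  nb ...#.: next=#  (t=0,i=12, bit2=1)
  nb ....#: next=.  (t=0,i=11, bit1=0)
  nb .....: next=.  (t=0,i=10, bit0=0)
  bits 10111101010000111010000010011100 = 3175325852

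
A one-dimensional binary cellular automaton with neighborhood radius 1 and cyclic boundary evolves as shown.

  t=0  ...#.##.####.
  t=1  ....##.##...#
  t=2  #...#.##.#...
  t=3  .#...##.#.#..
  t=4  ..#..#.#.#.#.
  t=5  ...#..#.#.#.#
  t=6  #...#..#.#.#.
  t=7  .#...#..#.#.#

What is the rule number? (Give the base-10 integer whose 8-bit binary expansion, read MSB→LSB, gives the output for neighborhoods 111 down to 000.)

  nb ###: next=.  (t=0,i=9, bit7=0)
  nb ##.: next=.  (t=0,i=6, bit6=0)
  nb #.#: next=#  (t=0,i=4, bit5=1)
  nb #..: next=#  (t=0,i=12, bit4=1)
  nb .##: next=#  (t=0,i=5, bit3=1)
  nb .#.: next=.  (t=0,i=3, bit2=0)
  nb ..#: next=.  (t=0,i=2, bit1=0)
  nb ...: next=.  (t=0,i=0, bit0=0)
  bits 00111000 = 56

56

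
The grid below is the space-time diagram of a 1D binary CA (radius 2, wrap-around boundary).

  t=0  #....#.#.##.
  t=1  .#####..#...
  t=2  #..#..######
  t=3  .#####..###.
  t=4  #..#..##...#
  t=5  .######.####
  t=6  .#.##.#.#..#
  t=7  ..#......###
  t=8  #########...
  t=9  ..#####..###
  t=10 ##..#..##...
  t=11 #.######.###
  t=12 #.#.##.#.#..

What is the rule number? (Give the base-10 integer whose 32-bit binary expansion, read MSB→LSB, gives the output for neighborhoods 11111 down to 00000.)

  nb #####: next=#  (t=1,i=3, bit31=1)
  nb ####.: next=.  (t=1,i=4, bit30=0)
  nb ###.#: next=#  (t=5,i=6, bit29=1)
  nb ###..: next=.  (t=1,i=5, bit28=0)
  nb ##.##: next=.  (t=5,i=0, bit27=0)
  nb ##.#.: next=.  (t=0,i=11, bit26=0)
  nb ##..#: next=#  (t=1,i=6, bit25=1)
  nb ##...: next=#  (t=4,i=8, bit24=1)
  nb #.###: next=#  (t=5,i=1, bit23=1)
  nb #.##.: next=.  (t=0,i=9, bit22=0)
  nb #.#.#: next=.  (t=0,i=7, bit21=0)
  nb #.#..: next=.  (t=0,i=0, bit20=0)
  nb #..##: next=#  (t=2,i=5, bit19=1)
  nb #..#.: next=#  (t=1,i=7, bit18=1)
  nb #...#: next=#  (t=4,i=9, bit17=1)
  nb #....: next=#  (t=0,i=2, bit16=1)
  nb .####: next=.  (t=1,i=2, bit15=0)
  nb .###.: next=.  (t=3,i=9, bit14=0)
  nb .##.#: next=.  (t=0,i=10, bit13=0)
  nb .##..: next=.  (t=4,i=0, bit12=0)
  nb .#.##: next=#  (t=0,i=8, bit11=1)
  nb .#.#.: next=.  (t=0,i=6, bit10=0)
  nb .#..#: next=#  (t=2,i=4, bit9=1)
  nb .#...: next=#  (t=0,i=1, bit8=1)
  nb ..###: next=.  (t=1,i=1, bit7=0)
  nb ..##.: next=#  (t=4,i=6, bit6=1)
  nb ..#.#: next=#  (t=0,i=5, bit5=1)
  nb ..#..: next=#  (t=1,i=8, bit4=1)
  nb ...##: next=#  (t=1,i=0, bit3=1)
  nb ...#.: next=#  (t=0,i=4, bit2=1)
  nb ....#: next=#  (t=0,i=3, bit1=1)
  nb .....: next=#  (t=7,i=5, bit0=1)
  bits 10100011100011110000101101111111 = 2744060799

2744060799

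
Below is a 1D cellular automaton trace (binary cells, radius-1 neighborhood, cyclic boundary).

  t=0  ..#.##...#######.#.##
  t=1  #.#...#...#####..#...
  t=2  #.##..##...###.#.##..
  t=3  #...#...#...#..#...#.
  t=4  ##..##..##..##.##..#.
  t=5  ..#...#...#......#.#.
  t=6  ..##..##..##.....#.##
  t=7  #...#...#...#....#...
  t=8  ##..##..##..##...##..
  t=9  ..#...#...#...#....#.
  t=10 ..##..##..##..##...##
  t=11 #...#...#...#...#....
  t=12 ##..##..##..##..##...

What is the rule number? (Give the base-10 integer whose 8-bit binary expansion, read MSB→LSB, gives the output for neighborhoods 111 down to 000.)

148

  nb ###: next=#  (t=0,i=10, bit7=1)
  nb ##.: next=.  (t=0,i=5, bit6=0)
  nb #.#: next=.  (t=0,i=3, bit5=0)
  nb #..: next=#  (t=0,i=0, bit4=1)
  nb .##: next=.  (t=0,i=4, bit3=0)
  nb .#.: next=#  (t=0,i=2, bit2=1)
  nb ..#: next=.  (t=0,i=1, bit1=0)
  nb ...: next=.  (t=0,i=7, bit0=0)
  bits 10010100 = 148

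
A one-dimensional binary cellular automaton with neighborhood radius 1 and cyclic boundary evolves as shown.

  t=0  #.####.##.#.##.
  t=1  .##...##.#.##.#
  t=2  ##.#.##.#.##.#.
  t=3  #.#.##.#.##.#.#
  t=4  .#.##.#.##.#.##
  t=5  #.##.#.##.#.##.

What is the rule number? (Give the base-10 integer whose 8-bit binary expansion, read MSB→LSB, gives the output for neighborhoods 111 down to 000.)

  ###|.  b7=0 t=0,i=3
  ##.|.  b6=0 t=0,i=5
  #.#|#  b5=1 t=0,i=1
  #..|#  b4=1 t=1,i=3
  .##|#  b3=1 t=0,i=2
  .#.|.  b2=0 t=0,i=0
  ..#|#  b1=1 t=1,i=5
  ...|.  b0=0 t=1,i=4
  bits 00111010 = 58

58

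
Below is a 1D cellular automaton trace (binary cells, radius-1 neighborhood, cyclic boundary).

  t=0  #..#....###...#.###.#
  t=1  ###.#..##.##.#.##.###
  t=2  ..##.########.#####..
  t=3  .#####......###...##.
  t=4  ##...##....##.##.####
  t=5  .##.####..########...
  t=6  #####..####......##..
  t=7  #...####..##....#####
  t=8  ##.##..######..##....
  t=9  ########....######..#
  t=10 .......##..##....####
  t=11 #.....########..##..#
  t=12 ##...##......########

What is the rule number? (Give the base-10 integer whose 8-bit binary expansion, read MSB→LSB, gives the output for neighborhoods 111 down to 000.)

122

  [7] ### => .  t=0,i=9
  [6] ##. => #  t=0,i=0
  [5] #.# => #  t=0,i=15
  [4] #.. => #  t=0,i=1
  [3] .## => #  t=0,i=8
  [2] .#. => .  t=0,i=3
  [1] ..# => #  t=0,i=2
  [0] ... => .  t=0,i=5
  bits 01111010 = 122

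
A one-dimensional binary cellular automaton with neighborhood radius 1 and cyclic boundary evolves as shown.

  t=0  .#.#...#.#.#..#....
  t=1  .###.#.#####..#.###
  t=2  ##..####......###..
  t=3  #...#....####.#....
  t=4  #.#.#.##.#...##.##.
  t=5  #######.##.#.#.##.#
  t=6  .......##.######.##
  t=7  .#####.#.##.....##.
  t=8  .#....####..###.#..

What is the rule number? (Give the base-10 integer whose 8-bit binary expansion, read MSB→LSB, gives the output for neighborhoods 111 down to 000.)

45

  nb ###: next=.  (t=1,i=2, bit7=0)
  nb ##.: next=.  (t=1,i=3, bit6=0)
  nb #.#: next=#  (t=0,i=2, bit5=1)
  nb #..: next=.  (t=0,i=4, bit4=0)
  nb .##: next=#  (t=1,i=1, bit3=1)
  nb .#.: next=#  (t=0,i=1, bit2=1)
  nb ..#: next=.  (t=0,i=0, bit1=0)
  nb ...: next=#  (t=0,i=5, bit0=1)
  bits 00101101 = 45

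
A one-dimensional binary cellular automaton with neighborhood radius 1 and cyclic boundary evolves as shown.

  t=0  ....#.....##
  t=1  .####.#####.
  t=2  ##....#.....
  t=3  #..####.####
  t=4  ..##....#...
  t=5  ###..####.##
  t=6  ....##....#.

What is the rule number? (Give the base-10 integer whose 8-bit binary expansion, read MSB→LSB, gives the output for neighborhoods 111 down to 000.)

  [7] ### => .  t=1,i=2
  [6] ##. => .  t=0,i=11
  [5] #.# => .  t=1,i=5
  [4] #.. => .  t=0,i=0
  [3] .## => #  t=0,i=10
  [2] .#. => #  t=0,i=4
  [1] ..# => #  t=0,i=3
  [0] ... => #  t=0,i=1
  bits 00001111 = 15

15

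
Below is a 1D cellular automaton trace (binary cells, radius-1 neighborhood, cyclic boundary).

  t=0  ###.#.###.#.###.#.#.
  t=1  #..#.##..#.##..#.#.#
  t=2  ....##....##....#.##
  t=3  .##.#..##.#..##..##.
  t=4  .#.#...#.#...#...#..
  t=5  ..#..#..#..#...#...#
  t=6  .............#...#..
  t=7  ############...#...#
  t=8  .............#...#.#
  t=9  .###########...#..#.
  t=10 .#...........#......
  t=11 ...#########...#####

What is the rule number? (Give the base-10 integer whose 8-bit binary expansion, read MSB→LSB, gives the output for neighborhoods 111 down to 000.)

41

  ### -> .   bit 7 = 0  t=0,i=1
  ##. -> .   bit 6 = 0  t=0,i=2
  #.# -> #   bit 5 = 1  t=0,i=3
  #.. -> .   bit 4 = 0  t=1,i=1
  .## -> #   bit 3 = 1  t=0,i=0
  .#. -> .   bit 2 = 0  t=0,i=4
  ..# -> .   bit 1 = 0  t=1,i=2
  ... -> #   bit 0 = 1  t=2,i=1
  bits 00101001 = 41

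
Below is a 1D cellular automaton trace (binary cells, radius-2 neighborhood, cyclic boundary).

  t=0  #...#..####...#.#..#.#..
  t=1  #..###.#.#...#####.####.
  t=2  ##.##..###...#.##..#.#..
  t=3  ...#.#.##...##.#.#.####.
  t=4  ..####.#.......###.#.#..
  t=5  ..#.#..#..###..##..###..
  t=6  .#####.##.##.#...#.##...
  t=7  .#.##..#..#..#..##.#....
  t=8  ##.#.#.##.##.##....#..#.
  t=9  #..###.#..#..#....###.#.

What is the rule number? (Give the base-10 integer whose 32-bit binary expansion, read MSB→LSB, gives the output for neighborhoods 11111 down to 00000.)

3270526645

  nb #####: next=#  (t=1,i=15, bit31=1)
  nb ####.: next=#  (t=0,i=9, bit30=1)
  nb ###.#: next=.  (t=1,i=5, bit29=0)
  nb ###..: next=.  (t=0,i=10, bit28=0)
  nb ##.##: next=.  (t=1,i=18, bit27=0)
  nb ##.#.: next=.  (t=1,i=6, bit26=0)
  nb ##..#: next=#  (t=2,i=5, bit25=1)
  nb ##...: next=.  (t=0,i=11, bit24=0)
  nb #.###: next=#  (t=1,i=19, bit23=1)
  nb #.##.: next=#  (t=2,i=3, bit22=1)
  nb #.#.#: next=#  (t=1,i=7, bit21=1)
  nb #.#..: next=#  (t=0,i=16, bit20=1)
  nb #..##: next=.  (t=0,i=6, bit19=0)
  nb #..#.: next=.  (t=0,i=18, bit18=0)
  nb #...#: next=.  (t=0,i=2, bit17=0)
  nb #....: next=.  (t=3,i=0, bit16=0)
  nb .####: next=.  (t=0,i=8, bit15=0)
  nb .###.: next=#  (t=1,i=4, bit14=1)
  nb .##.#: next=.  (t=2,i=1, bit13=0)
  nb .##..: next=.  (t=2,i=4, bit12=0)
  nb .#.##: next=.  (t=2,i=14, bit11=0)
  nb .#.#.: next=#  (t=0,i=15, bit10=1)
  nb .#..#: next=#  (t=0,i=5, bit9=1)
  nb .#...: next=.  (t=0,i=1, bit8=0)
  nb ..###: next=#  (t=0,i=7, bit7=1)
  nb ..##.: next=.  (t=2,i=0, bit6=0)
  nb ..#.#: next=#  (t=0,i=14, bit5=1)
  nb ..#..: next=#  (t=0,i=0, bit4=1)
  nb ...##: next=.  (t=1,i=12, bit3=0)
  nb ...#.: next=#  (t=0,i=3, bit2=1)
  nb ....#: next=.  (t=3,i=1, bit1=0)
  nb .....: next=#  (t=4,i=10, bit0=1)
  bits 11000010111100000100011010110101 = 3270526645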